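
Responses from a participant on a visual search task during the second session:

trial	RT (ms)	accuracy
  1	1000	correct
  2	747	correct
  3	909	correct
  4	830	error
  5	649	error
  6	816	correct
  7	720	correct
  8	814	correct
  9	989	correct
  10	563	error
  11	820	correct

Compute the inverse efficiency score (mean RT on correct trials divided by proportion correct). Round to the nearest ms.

1171 ms

Correct trials (n=8): 1000, 747, 909, 816, 720, 814, 989, 820
Mean correct RT = 6815/8 = 851.8750 ms
Proportion correct = 8/11
IES = 851.8750 / (8/11) = 1171.328 ms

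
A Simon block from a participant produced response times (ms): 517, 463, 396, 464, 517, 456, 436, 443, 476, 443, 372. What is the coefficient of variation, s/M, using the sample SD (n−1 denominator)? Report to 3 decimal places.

n = 11, Σ = 4983, M = 453.0000
Σ(x−M)² = 19250.000; s = √(19250.000/10) = 43.8748
CV = 43.8748 / 453.0000 = 0.09685

0.097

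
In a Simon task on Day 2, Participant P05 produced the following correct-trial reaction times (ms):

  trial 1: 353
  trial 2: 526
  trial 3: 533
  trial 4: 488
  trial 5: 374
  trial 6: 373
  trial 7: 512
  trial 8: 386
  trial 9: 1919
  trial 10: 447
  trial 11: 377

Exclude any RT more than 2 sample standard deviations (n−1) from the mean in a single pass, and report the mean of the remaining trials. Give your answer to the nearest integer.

437 ms

n = 11, ΣRT = 6288, M = 571.636
Σ(x−M)² = 2043712.55; s = √(2043712.55/10) = 452.074
Cutoffs: 571.636 ± 2·452.074 → [-332.5, 1475.8]
Outside: 1919 → excluded.
Retained (n=10): Σ = 4369, mean = 4369/10 = 436.900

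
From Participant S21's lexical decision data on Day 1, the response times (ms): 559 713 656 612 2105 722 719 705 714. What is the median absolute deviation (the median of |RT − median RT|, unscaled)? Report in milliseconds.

9 ms

Sorted: 559, 612, 656, 705, 713, 714, 719, 722, 2105 → median = 713
|x − 713|: 154, 0, 57, 101, 1392, 9, 6, 8, 1
Sorted deviations: 0, 1, 6, 8, 9, 57, 101, 154, 1392 → MAD = 9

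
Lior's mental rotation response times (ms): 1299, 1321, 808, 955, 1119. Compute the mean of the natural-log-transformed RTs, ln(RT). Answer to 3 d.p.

ln(RT): 7.1694, 7.1861, 6.6946, 6.8617, 7.0202
Σ ln(RT) = 34.9320
Mean = 34.9320/5 = 6.98639

6.986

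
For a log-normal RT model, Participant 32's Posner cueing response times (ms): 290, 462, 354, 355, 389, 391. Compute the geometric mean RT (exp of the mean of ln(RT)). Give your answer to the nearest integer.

ln(RT): 5.6699, 6.1356, 5.8693, 5.8721, 5.9636, 5.9687
Mean ln(RT) = 35.4791/6 = 5.91319
Geometric mean = exp(5.91319) = 369.88 ms

370 ms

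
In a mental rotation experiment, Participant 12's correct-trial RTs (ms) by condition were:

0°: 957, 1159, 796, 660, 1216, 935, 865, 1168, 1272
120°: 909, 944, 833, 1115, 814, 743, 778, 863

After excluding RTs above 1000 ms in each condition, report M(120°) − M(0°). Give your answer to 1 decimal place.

0°: exclude 1159, 1216, 1168, 1272
120°: exclude 1115
M(0°) = 4213/5 = 842.600
M(120°) = 5884/7 = 840.571
Difference = 840.571 − 842.600 = -2.029 ms

-2.0 ms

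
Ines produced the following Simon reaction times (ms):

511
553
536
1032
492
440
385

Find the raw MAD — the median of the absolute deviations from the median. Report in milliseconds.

42 ms

Sorted: 385, 440, 492, 511, 536, 553, 1032 → median = 511
|x − 511|: 0, 42, 25, 521, 19, 71, 126
Sorted deviations: 0, 19, 25, 42, 71, 126, 521 → MAD = 42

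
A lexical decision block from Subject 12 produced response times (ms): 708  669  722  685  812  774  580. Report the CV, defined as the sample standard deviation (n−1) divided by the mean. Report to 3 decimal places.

0.106

n = 7, Σ = 4950, M = 707.1429
Σ(x−M)² = 33796.857; s = √(33796.857/6) = 75.0520
CV = 75.0520 / 707.1429 = 0.10613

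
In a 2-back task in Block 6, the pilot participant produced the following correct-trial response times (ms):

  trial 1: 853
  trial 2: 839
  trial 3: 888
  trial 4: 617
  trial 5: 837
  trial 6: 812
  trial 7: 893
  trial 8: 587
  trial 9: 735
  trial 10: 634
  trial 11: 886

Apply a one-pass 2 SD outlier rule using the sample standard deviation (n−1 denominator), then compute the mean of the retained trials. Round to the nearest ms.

780 ms

n = 11, ΣRT = 8581, M = 780.091
Σ(x−M)² = 135910.91; s = √(135910.91/10) = 116.581
Cutoffs: 780.091 ± 2·116.581 → [546.9, 1013.3]
No RTs fall outside the cutoffs; all 11 retained. Mean = 8581/11 = 780.091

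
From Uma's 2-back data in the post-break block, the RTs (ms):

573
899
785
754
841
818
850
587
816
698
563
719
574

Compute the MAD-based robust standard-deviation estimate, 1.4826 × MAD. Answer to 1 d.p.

Sorted: 563, 573, 574, 587, 698, 719, 754, 785, 816, 818, 841, 850, 899 → median = 754
|x − 754| sorted: 0, 31, 35, 56, 62, 64, 87, 96, 145, 167, 180, 181, 191 → MAD = 87
Robust SD ≈ 1.4826 × 87 = 128.986

129.0 ms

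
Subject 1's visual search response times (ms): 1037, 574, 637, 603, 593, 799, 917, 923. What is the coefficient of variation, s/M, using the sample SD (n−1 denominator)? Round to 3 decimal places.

0.239

n = 8, Σ = 6083, M = 760.3750
Σ(x−M)² = 231729.875; s = √(231729.875/7) = 181.9458
CV = 181.9458 / 760.3750 = 0.23928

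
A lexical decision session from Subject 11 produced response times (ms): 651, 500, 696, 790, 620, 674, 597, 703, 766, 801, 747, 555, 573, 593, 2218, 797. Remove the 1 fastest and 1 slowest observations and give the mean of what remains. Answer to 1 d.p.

683.1 ms

Sorted: 500, 555, 573, 593, 597, 620, 651, 674, 696, 703, 747, 766, 790, 797, 801, 2218
Drop lowest 1 (500) and highest 1 (2218)
Remaining (n=14): Σ = 9563, mean = 9563/14 = 683.071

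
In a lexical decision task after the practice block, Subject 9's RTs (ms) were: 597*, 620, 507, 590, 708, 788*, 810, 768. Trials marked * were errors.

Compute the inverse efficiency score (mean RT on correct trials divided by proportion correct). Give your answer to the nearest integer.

890 ms

Correct trials (n=6): 620, 507, 590, 708, 810, 768
Mean correct RT = 4003/6 = 667.1667 ms
Proportion correct = 6/8
IES = 667.1667 / (6/8) = 889.556 ms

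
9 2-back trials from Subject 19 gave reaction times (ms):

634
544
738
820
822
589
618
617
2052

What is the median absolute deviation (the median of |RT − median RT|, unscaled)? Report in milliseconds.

90 ms

Sorted: 544, 589, 617, 618, 634, 738, 820, 822, 2052 → median = 634
|x − 634|: 0, 90, 104, 186, 188, 45, 16, 17, 1418
Sorted deviations: 0, 16, 17, 45, 90, 104, 186, 188, 1418 → MAD = 90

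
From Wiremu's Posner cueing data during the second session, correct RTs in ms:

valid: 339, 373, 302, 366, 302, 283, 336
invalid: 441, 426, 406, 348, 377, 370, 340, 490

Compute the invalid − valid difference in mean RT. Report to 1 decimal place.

71.0 ms

M(valid) = 2301/7 = 328.714
M(invalid) = 3198/8 = 399.750
Difference = 399.750 − 328.714 = 71.036 ms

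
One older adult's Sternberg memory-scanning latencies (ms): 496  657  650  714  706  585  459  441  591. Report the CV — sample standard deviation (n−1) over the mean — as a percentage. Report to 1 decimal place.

n = 9, Σ = 5299, M = 588.7778
Σ(x−M)² = 85131.556; s = √(85131.556/8) = 103.1574
CV = 103.1574 / 588.7778 = 0.17521 = 17.521%

17.5%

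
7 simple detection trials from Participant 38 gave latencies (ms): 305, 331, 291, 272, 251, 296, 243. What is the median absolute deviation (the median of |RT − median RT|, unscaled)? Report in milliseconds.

Sorted: 243, 251, 272, 291, 296, 305, 331 → median = 291
|x − 291|: 14, 40, 0, 19, 40, 5, 48
Sorted deviations: 0, 5, 14, 19, 40, 40, 48 → MAD = 19

19 ms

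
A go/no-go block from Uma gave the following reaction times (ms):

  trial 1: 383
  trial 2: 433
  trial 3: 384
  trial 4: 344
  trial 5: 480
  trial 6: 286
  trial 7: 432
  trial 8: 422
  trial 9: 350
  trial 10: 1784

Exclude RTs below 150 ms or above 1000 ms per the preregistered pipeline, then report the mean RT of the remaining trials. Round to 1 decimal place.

Excluded: 1784
Retained (n=9): Σ = 3514
Mean = 3514/9 = 390.4444

390.4 ms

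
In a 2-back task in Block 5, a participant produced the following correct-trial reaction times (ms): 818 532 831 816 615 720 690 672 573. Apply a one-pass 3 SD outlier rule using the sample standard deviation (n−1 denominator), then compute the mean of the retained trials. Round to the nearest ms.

696 ms

n = 9, ΣRT = 6267, M = 696.333
Σ(x−M)² = 97282.00; s = √(97282.00/8) = 110.274
Cutoffs: 696.333 ± 3·110.274 → [365.5, 1027.2]
No RTs fall outside the cutoffs; all 9 retained. Mean = 6267/9 = 696.333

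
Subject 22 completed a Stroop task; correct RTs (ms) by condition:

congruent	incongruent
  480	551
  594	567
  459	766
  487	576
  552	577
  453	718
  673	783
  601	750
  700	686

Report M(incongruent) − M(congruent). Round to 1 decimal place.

M(congruent) = 4999/9 = 555.444
M(incongruent) = 5974/9 = 663.778
Difference = 663.778 − 555.444 = 108.333 ms

108.3 ms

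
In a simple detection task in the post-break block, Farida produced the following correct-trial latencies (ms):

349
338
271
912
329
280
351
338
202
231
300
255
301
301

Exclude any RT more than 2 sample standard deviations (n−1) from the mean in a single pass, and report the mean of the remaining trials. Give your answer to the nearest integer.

n = 14, ΣRT = 4758, M = 339.857
Σ(x−M)² = 378667.71; s = √(378667.71/13) = 170.670
Cutoffs: 339.857 ± 2·170.670 → [-1.5, 681.2]
Outside: 912 → excluded.
Retained (n=13): Σ = 3846, mean = 3846/13 = 295.846

296 ms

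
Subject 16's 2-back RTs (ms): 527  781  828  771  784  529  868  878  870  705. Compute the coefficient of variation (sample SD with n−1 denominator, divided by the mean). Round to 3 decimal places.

0.173

n = 10, Σ = 7541, M = 754.1000
Σ(x−M)² = 153776.900; s = √(153776.900/9) = 130.7147
CV = 130.7147 / 754.1000 = 0.17334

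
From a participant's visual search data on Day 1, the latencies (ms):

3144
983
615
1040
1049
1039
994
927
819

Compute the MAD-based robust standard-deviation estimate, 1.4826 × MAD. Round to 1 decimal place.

Sorted: 615, 819, 927, 983, 994, 1039, 1040, 1049, 3144 → median = 994
|x − 994| sorted: 0, 11, 45, 46, 55, 67, 175, 379, 2150 → MAD = 55
Robust SD ≈ 1.4826 × 55 = 81.543

81.5 ms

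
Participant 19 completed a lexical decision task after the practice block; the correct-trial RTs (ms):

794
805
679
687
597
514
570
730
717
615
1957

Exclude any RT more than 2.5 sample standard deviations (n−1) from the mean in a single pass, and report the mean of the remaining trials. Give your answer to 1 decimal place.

n = 11, ΣRT = 8665, M = 787.727
Σ(x−M)² = 1586382.18; s = √(1586382.18/10) = 398.294
Cutoffs: 787.727 ± 2.5·398.294 → [-208.0, 1783.5]
Outside: 1957 → excluded.
Retained (n=10): Σ = 6708, mean = 6708/10 = 670.800

670.8 ms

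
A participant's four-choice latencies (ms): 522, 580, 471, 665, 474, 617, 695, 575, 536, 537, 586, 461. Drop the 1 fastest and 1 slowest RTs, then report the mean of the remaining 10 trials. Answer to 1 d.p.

556.3 ms

Sorted: 461, 471, 474, 522, 536, 537, 575, 580, 586, 617, 665, 695
Drop lowest 1 (461) and highest 1 (695)
Remaining (n=10): Σ = 5563, mean = 5563/10 = 556.300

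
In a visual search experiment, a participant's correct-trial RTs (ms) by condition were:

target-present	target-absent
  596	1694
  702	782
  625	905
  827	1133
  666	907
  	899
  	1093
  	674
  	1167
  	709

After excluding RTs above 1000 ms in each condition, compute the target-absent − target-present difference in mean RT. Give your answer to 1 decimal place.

129.5 ms

target-absent: exclude 1694, 1133, 1093, 1167
M(target-present) = 3416/5 = 683.200
M(target-absent) = 4876/6 = 812.667
Difference = 812.667 − 683.200 = 129.467 ms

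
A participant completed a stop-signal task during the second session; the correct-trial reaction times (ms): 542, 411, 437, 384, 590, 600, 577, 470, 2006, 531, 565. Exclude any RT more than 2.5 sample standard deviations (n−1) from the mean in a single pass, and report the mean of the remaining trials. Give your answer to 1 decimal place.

n = 11, ΣRT = 7113, M = 646.636
Σ(x−M)² = 2088736.55; s = √(2088736.55/10) = 457.027
Cutoffs: 646.636 ± 2.5·457.027 → [-495.9, 1789.2]
Outside: 2006 → excluded.
Retained (n=10): Σ = 5107, mean = 5107/10 = 510.700

510.7 ms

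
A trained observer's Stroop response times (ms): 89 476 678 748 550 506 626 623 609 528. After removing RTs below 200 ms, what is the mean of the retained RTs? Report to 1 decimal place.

Excluded: 89
Retained (n=9): Σ = 5344
Mean = 5344/9 = 593.7778

593.8 ms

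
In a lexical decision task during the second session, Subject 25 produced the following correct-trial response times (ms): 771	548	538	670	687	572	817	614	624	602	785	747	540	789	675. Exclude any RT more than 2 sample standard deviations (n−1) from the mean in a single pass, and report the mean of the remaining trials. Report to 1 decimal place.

n = 15, ΣRT = 9979, M = 665.267
Σ(x−M)² = 133790.93; s = √(133790.93/14) = 97.757
Cutoffs: 665.267 ± 2·97.757 → [469.8, 860.8]
No RTs fall outside the cutoffs; all 15 retained. Mean = 9979/15 = 665.267

665.3 ms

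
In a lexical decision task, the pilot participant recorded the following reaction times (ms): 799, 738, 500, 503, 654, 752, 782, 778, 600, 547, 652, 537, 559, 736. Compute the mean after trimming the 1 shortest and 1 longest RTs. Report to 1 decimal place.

653.2 ms

Sorted: 500, 503, 537, 547, 559, 600, 652, 654, 736, 738, 752, 778, 782, 799
Drop lowest 1 (500) and highest 1 (799)
Remaining (n=12): Σ = 7838, mean = 7838/12 = 653.167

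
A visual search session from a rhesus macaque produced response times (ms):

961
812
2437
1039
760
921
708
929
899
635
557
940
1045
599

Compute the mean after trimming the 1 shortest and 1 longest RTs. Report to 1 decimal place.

854.0 ms

Sorted: 557, 599, 635, 708, 760, 812, 899, 921, 929, 940, 961, 1039, 1045, 2437
Drop lowest 1 (557) and highest 1 (2437)
Remaining (n=12): Σ = 10248, mean = 10248/12 = 854.000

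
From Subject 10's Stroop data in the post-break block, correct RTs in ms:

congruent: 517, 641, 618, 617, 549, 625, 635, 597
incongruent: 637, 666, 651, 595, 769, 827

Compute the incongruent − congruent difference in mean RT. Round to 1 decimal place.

91.0 ms

M(congruent) = 4799/8 = 599.875
M(incongruent) = 4145/6 = 690.833
Difference = 690.833 − 599.875 = 90.958 ms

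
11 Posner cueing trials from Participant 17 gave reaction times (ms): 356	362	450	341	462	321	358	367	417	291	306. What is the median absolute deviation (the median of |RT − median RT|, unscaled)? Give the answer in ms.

37 ms

Sorted: 291, 306, 321, 341, 356, 358, 362, 367, 417, 450, 462 → median = 358
|x − 358|: 2, 4, 92, 17, 104, 37, 0, 9, 59, 67, 52
Sorted deviations: 0, 2, 4, 9, 17, 37, 52, 59, 67, 92, 104 → MAD = 37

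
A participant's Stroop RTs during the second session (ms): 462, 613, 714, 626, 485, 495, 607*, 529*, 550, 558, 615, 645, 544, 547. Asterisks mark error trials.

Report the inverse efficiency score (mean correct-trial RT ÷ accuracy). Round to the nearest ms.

666 ms

Correct trials (n=12): 462, 613, 714, 626, 485, 495, 550, 558, 615, 645, 544, 547
Mean correct RT = 6854/12 = 571.1667 ms
Proportion correct = 12/14
IES = 571.1667 / (12/14) = 666.361 ms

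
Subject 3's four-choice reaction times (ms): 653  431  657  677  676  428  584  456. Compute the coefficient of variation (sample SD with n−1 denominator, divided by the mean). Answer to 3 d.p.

0.199

n = 8, Σ = 4562, M = 570.2500
Σ(x−M)² = 89819.500; s = √(89819.500/7) = 113.2756
CV = 113.2756 / 570.2500 = 0.19864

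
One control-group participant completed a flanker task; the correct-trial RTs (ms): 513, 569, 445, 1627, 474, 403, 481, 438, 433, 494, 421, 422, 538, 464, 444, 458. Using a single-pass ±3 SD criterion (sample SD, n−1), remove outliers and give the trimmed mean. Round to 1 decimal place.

n = 16, ΣRT = 8624, M = 539.000
Σ(x−M)² = 1292528.00; s = √(1292528.00/15) = 293.545
Cutoffs: 539.000 ± 3·293.545 → [-341.6, 1419.6]
Outside: 1627 → excluded.
Retained (n=15): Σ = 6997, mean = 6997/15 = 466.467

466.5 ms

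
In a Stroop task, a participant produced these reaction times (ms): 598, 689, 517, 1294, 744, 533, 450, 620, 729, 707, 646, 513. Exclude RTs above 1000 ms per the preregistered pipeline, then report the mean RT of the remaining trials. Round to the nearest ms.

Excluded: 1294
Retained (n=11): Σ = 6746
Mean = 6746/11 = 613.2727

613 ms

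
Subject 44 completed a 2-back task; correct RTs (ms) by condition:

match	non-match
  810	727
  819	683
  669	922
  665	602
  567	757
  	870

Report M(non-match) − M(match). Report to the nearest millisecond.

54 ms

M(match) = 3530/5 = 706.000
M(non-match) = 4561/6 = 760.167
Difference = 760.167 − 706.000 = 54.167 ms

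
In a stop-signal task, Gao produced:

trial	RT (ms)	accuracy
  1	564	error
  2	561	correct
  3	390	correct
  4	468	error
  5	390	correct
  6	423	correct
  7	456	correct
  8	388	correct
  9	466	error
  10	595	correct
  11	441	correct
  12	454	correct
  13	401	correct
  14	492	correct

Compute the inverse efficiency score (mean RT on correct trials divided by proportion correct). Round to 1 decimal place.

577.5 ms

Correct trials (n=11): 561, 390, 390, 423, 456, 388, 595, 441, 454, 401, 492
Mean correct RT = 4991/11 = 453.7273 ms
Proportion correct = 11/14
IES = 453.7273 / (11/14) = 577.471 ms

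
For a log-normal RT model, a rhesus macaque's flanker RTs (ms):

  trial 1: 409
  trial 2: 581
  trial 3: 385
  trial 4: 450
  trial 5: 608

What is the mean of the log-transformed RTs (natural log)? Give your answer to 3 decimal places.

6.170

ln(RT): 6.0137, 6.3648, 5.9532, 6.1092, 6.4102
Σ ln(RT) = 30.8511
Mean = 30.8511/5 = 6.17023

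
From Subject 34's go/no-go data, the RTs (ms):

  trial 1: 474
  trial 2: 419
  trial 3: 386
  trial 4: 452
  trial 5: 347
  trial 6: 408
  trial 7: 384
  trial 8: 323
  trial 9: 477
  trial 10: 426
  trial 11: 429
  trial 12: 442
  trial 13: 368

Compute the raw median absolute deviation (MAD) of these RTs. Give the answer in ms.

33 ms

Sorted: 323, 347, 368, 384, 386, 408, 419, 426, 429, 442, 452, 474, 477 → median = 419
|x − 419|: 55, 0, 33, 33, 72, 11, 35, 96, 58, 7, 10, 23, 51
Sorted deviations: 0, 7, 10, 11, 23, 33, 33, 35, 51, 55, 58, 72, 96 → MAD = 33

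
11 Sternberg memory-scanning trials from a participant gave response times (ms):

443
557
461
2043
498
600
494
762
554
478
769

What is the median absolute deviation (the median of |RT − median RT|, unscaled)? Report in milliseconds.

76 ms

Sorted: 443, 461, 478, 494, 498, 554, 557, 600, 762, 769, 2043 → median = 554
|x − 554|: 111, 3, 93, 1489, 56, 46, 60, 208, 0, 76, 215
Sorted deviations: 0, 3, 46, 56, 60, 76, 93, 111, 208, 215, 1489 → MAD = 76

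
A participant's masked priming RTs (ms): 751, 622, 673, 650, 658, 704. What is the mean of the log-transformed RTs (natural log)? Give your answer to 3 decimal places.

6.515

ln(RT): 6.6214, 6.4329, 6.5117, 6.4770, 6.4892, 6.5568
Σ ln(RT) = 39.0890
Mean = 39.0890/6 = 6.51484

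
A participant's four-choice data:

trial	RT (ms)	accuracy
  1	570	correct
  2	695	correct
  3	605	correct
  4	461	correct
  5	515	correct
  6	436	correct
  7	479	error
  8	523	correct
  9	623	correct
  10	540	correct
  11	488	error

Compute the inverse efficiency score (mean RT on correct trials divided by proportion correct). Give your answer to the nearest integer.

675 ms

Correct trials (n=9): 570, 695, 605, 461, 515, 436, 523, 623, 540
Mean correct RT = 4968/9 = 552.0000 ms
Proportion correct = 9/11
IES = 552.0000 / (9/11) = 674.667 ms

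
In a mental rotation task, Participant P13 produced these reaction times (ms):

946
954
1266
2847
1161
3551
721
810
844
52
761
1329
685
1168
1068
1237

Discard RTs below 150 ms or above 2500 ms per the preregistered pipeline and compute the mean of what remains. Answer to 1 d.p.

996.2 ms

Excluded: 52, 2847, 3551
Retained (n=13): Σ = 12950
Mean = 12950/13 = 996.1538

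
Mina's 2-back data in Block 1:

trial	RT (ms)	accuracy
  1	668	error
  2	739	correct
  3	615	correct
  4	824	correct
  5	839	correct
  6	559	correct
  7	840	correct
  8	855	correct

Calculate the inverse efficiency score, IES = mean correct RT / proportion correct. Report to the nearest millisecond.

Correct trials (n=7): 739, 615, 824, 839, 559, 840, 855
Mean correct RT = 5271/7 = 753.0000 ms
Proportion correct = 7/8
IES = 753.0000 / (7/8) = 860.571 ms

861 ms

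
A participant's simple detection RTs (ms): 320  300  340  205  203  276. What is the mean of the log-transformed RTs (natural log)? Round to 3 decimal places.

5.593

ln(RT): 5.7683, 5.7038, 5.8289, 5.3230, 5.3132, 5.6204
Σ ln(RT) = 33.5577
Mean = 33.5577/6 = 5.59294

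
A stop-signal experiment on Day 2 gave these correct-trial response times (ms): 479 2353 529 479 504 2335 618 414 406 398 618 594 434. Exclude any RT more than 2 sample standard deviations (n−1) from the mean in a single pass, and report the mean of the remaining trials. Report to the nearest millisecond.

498 ms

n = 13, ΣRT = 10161, M = 781.615
Σ(x−M)² = 5839255.08; s = √(5839255.08/12) = 697.570
Cutoffs: 781.615 ± 2·697.570 → [-613.5, 2176.8]
Outside: 2335, 2353 → excluded.
Retained (n=11): Σ = 5473, mean = 5473/11 = 497.545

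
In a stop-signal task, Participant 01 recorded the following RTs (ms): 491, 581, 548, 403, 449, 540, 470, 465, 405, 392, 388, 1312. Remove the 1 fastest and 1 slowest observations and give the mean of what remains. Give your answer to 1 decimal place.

Sorted: 388, 392, 403, 405, 449, 465, 470, 491, 540, 548, 581, 1312
Drop lowest 1 (388) and highest 1 (1312)
Remaining (n=10): Σ = 4744, mean = 4744/10 = 474.400

474.4 ms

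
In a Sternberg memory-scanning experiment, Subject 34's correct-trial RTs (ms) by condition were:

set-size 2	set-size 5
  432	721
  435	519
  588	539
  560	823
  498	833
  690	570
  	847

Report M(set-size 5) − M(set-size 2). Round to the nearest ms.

159 ms

M(set-size 2) = 3203/6 = 533.833
M(set-size 5) = 4852/7 = 693.143
Difference = 693.143 − 533.833 = 159.310 ms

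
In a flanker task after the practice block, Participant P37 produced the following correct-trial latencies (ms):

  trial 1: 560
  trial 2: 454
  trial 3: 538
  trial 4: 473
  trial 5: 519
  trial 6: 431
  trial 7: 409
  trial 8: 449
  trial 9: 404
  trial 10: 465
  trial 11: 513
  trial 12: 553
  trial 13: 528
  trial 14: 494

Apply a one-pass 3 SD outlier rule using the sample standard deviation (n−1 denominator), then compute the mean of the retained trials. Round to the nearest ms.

485 ms

n = 14, ΣRT = 6790, M = 485.000
Σ(x−M)² = 34982.00; s = √(34982.00/13) = 51.874
Cutoffs: 485.000 ± 3·51.874 → [329.4, 640.6]
No RTs fall outside the cutoffs; all 14 retained. Mean = 6790/14 = 485.000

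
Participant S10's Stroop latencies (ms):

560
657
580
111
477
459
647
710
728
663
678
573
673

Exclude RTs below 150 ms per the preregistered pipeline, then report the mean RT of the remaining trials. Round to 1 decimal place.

617.1 ms

Excluded: 111
Retained (n=12): Σ = 7405
Mean = 7405/12 = 617.0833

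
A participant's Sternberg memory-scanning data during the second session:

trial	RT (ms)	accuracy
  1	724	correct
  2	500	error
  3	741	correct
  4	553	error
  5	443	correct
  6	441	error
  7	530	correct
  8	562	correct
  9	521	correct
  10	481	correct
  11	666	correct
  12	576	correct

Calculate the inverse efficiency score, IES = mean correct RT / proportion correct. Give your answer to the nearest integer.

777 ms

Correct trials (n=9): 724, 741, 443, 530, 562, 521, 481, 666, 576
Mean correct RT = 5244/9 = 582.6667 ms
Proportion correct = 9/12
IES = 582.6667 / (9/12) = 776.889 ms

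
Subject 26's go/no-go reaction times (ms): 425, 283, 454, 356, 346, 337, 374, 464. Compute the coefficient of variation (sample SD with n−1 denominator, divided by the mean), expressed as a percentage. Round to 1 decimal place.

16.5%

n = 8, Σ = 3039, M = 379.8750
Σ(x−M)² = 27582.875; s = √(27582.875/7) = 62.7727
CV = 62.7727 / 379.8750 = 0.16525 = 16.525%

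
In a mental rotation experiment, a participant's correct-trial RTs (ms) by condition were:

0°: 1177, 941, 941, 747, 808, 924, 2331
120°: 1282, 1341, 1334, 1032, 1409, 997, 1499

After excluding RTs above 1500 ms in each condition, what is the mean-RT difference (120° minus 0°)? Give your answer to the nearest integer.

348 ms

0°: exclude 2331
M(0°) = 5538/6 = 923.000
M(120°) = 8894/7 = 1270.571
Difference = 1270.571 − 923.000 = 347.571 ms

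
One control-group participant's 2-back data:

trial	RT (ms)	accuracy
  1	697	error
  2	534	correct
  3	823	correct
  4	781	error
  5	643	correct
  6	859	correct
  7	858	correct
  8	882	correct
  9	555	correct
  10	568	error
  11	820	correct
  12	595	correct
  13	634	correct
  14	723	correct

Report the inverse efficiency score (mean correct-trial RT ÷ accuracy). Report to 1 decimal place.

917.1 ms

Correct trials (n=11): 534, 823, 643, 859, 858, 882, 555, 820, 595, 634, 723
Mean correct RT = 7926/11 = 720.5455 ms
Proportion correct = 11/14
IES = 720.5455 / (11/14) = 917.058 ms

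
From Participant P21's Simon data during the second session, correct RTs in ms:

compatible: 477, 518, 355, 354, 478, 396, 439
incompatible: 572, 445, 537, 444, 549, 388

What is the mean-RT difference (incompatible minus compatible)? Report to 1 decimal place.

58.2 ms

M(compatible) = 3017/7 = 431.000
M(incompatible) = 2935/6 = 489.167
Difference = 489.167 − 431.000 = 58.167 ms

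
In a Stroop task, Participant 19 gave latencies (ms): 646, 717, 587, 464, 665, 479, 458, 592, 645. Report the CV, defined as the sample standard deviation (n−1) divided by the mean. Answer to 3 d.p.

0.164

n = 9, Σ = 5253, M = 583.6667
Σ(x−M)² = 73188.000; s = √(73188.000/8) = 95.6478
CV = 95.6478 / 583.6667 = 0.16387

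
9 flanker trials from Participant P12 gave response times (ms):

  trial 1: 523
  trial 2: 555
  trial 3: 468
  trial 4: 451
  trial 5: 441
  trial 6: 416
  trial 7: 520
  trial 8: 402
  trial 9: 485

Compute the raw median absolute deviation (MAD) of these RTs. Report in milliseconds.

52 ms

Sorted: 402, 416, 441, 451, 468, 485, 520, 523, 555 → median = 468
|x − 468|: 55, 87, 0, 17, 27, 52, 52, 66, 17
Sorted deviations: 0, 17, 17, 27, 52, 52, 55, 66, 87 → MAD = 52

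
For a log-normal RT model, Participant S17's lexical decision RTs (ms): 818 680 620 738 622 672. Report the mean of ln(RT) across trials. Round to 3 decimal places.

6.534

ln(RT): 6.7069, 6.5221, 6.4297, 6.6039, 6.4329, 6.5103
Σ ln(RT) = 39.2058
Mean = 39.2058/6 = 6.53430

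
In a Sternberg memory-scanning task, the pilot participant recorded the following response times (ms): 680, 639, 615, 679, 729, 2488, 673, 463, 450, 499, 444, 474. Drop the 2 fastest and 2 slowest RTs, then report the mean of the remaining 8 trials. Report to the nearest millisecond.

Sorted: 444, 450, 463, 474, 499, 615, 639, 673, 679, 680, 729, 2488
Drop lowest 2 (444, 450) and highest 2 (729, 2488)
Remaining (n=8): Σ = 4722, mean = 4722/8 = 590.250

590 ms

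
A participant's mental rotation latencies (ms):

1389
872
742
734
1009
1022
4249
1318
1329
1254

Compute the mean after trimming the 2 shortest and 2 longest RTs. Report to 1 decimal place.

1134.0 ms

Sorted: 734, 742, 872, 1009, 1022, 1254, 1318, 1329, 1389, 4249
Drop lowest 2 (734, 742) and highest 2 (1389, 4249)
Remaining (n=6): Σ = 6804, mean = 6804/6 = 1134.000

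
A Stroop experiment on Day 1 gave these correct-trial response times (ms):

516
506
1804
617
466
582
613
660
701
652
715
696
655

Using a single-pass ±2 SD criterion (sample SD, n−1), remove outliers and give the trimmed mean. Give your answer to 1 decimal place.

n = 13, ΣRT = 9183, M = 706.385
Σ(x−M)² = 1379087.08; s = √(1379087.08/12) = 339.004
Cutoffs: 706.385 ± 2·339.004 → [28.4, 1384.4]
Outside: 1804 → excluded.
Retained (n=12): Σ = 7379, mean = 7379/12 = 614.917

614.9 ms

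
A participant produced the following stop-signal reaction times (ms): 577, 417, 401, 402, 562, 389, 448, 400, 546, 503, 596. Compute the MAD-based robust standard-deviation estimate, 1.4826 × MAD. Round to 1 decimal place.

Sorted: 389, 400, 401, 402, 417, 448, 503, 546, 562, 577, 596 → median = 448
|x − 448| sorted: 0, 31, 46, 47, 48, 55, 59, 98, 114, 129, 148 → MAD = 55
Robust SD ≈ 1.4826 × 55 = 81.543

81.5 ms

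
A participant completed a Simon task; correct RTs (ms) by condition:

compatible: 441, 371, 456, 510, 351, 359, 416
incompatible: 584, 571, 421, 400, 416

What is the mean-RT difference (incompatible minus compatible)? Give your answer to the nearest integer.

M(compatible) = 2904/7 = 414.857
M(incompatible) = 2392/5 = 478.400
Difference = 478.400 − 414.857 = 63.543 ms

64 ms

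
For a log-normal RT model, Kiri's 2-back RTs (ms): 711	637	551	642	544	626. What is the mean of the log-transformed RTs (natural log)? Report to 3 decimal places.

6.423

ln(RT): 6.5667, 6.4568, 6.3117, 6.4646, 6.2989, 6.4394
Σ ln(RT) = 38.5381
Mean = 38.5381/6 = 6.42301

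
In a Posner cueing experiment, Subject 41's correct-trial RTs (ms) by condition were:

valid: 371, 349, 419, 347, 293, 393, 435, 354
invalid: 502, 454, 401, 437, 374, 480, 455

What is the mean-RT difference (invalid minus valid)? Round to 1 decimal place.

M(valid) = 2961/8 = 370.125
M(invalid) = 3103/7 = 443.286
Difference = 443.286 − 370.125 = 73.161 ms

73.2 ms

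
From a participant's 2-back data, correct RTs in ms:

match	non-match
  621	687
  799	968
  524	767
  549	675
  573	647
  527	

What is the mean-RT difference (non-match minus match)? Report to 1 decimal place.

150.0 ms

M(match) = 3593/6 = 598.833
M(non-match) = 3744/5 = 748.800
Difference = 748.800 − 598.833 = 149.967 ms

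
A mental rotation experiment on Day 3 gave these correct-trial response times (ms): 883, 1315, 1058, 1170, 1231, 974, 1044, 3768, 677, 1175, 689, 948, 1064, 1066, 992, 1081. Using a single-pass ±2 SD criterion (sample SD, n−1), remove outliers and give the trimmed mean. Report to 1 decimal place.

1024.5 ms

n = 16, ΣRT = 19135, M = 1195.938
Σ(x−M)² = 7498166.94; s = √(7498166.94/15) = 707.020
Cutoffs: 1195.938 ± 2·707.020 → [-218.1, 2610.0]
Outside: 3768 → excluded.
Retained (n=15): Σ = 15367, mean = 15367/15 = 1024.467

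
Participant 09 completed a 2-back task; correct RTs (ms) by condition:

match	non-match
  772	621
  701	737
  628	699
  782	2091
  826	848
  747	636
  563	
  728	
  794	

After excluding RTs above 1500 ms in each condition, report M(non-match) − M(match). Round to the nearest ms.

non-match: exclude 2091
M(match) = 6541/9 = 726.778
M(non-match) = 3541/5 = 708.200
Difference = 708.200 − 726.778 = -18.578 ms

-19 ms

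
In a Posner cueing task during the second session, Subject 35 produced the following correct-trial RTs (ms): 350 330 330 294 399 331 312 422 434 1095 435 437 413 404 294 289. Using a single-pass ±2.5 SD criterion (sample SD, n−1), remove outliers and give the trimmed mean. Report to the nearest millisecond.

n = 16, ΣRT = 6569, M = 410.562
Σ(x−M)² = 545257.94; s = √(545257.94/15) = 190.658
Cutoffs: 410.562 ± 2.5·190.658 → [-66.1, 887.2]
Outside: 1095 → excluded.
Retained (n=15): Σ = 5474, mean = 5474/15 = 364.933

365 ms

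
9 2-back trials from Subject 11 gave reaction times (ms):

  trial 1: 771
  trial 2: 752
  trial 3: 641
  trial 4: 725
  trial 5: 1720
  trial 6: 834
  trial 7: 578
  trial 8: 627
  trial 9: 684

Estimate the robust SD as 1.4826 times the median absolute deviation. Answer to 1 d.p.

Sorted: 578, 627, 641, 684, 725, 752, 771, 834, 1720 → median = 725
|x − 725| sorted: 0, 27, 41, 46, 84, 98, 109, 147, 995 → MAD = 84
Robust SD ≈ 1.4826 × 84 = 124.538

124.5 ms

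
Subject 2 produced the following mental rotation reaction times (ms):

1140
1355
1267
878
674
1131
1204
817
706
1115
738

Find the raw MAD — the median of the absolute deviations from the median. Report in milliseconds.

Sorted: 674, 706, 738, 817, 878, 1115, 1131, 1140, 1204, 1267, 1355 → median = 1115
|x − 1115|: 25, 240, 152, 237, 441, 16, 89, 298, 409, 0, 377
Sorted deviations: 0, 16, 25, 89, 152, 237, 240, 298, 377, 409, 441 → MAD = 237

237 ms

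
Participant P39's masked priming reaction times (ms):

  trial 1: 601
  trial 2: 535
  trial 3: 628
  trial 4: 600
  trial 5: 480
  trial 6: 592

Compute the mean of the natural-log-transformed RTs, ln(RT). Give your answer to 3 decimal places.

ln(RT): 6.3986, 6.2823, 6.4425, 6.3969, 6.1738, 6.3835
Σ ln(RT) = 38.0776
Mean = 38.0776/6 = 6.34627

6.346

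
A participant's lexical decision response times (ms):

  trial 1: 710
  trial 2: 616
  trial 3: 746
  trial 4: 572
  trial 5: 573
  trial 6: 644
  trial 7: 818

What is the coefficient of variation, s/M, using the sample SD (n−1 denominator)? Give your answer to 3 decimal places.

0.139

n = 7, Σ = 4679, M = 668.4286
Σ(x−M)² = 51867.714; s = √(51867.714/6) = 92.9764
CV = 92.9764 / 668.4286 = 0.13910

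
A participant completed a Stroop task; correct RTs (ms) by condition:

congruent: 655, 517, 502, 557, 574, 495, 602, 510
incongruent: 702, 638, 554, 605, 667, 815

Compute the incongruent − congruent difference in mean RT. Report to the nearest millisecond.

M(congruent) = 4412/8 = 551.500
M(incongruent) = 3981/6 = 663.500
Difference = 663.500 − 551.500 = 112.000 ms

112 ms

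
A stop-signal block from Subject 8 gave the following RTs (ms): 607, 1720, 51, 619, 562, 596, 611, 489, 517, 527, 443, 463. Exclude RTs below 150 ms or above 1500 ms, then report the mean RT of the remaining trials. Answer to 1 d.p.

543.4 ms

Excluded: 51, 1720
Retained (n=10): Σ = 5434
Mean = 5434/10 = 543.4000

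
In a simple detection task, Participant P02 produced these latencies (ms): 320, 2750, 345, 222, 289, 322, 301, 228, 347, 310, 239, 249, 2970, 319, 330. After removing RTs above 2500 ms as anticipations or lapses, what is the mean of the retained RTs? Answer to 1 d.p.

Excluded: 2750, 2970
Retained (n=13): Σ = 3821
Mean = 3821/13 = 293.9231

293.9 ms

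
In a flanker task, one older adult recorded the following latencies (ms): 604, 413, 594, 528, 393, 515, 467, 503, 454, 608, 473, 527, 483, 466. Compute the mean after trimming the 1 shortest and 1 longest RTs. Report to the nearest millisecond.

502 ms

Sorted: 393, 413, 454, 466, 467, 473, 483, 503, 515, 527, 528, 594, 604, 608
Drop lowest 1 (393) and highest 1 (608)
Remaining (n=12): Σ = 6027, mean = 6027/12 = 502.250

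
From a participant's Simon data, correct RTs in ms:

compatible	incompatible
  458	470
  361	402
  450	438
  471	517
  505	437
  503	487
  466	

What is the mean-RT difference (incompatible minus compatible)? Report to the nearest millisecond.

M(compatible) = 3214/7 = 459.143
M(incompatible) = 2751/6 = 458.500
Difference = 458.500 − 459.143 = -0.643 ms

-1 ms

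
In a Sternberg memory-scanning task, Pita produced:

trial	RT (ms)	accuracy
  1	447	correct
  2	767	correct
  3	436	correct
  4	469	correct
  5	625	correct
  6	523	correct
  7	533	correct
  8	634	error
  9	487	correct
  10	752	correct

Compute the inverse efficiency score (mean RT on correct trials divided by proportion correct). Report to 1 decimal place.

Correct trials (n=9): 447, 767, 436, 469, 625, 523, 533, 487, 752
Mean correct RT = 5039/9 = 559.8889 ms
Proportion correct = 9/10
IES = 559.8889 / (9/10) = 622.099 ms

622.1 ms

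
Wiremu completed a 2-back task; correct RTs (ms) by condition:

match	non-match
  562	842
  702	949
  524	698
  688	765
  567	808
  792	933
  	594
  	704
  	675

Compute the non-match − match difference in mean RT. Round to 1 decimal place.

135.1 ms

M(match) = 3835/6 = 639.167
M(non-match) = 6968/9 = 774.222
Difference = 774.222 − 639.167 = 135.056 ms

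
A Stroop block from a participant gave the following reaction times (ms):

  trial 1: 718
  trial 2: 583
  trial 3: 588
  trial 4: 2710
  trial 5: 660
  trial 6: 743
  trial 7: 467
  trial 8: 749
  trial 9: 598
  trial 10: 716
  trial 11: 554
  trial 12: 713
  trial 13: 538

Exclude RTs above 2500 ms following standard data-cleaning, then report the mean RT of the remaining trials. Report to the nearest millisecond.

636 ms

Excluded: 2710
Retained (n=12): Σ = 7627
Mean = 7627/12 = 635.5833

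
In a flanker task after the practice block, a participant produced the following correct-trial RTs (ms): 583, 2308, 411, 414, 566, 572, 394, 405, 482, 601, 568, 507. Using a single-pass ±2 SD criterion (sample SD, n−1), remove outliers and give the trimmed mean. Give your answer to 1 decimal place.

n = 12, ΣRT = 7811, M = 650.917
Σ(x−M)² = 3062758.92; s = √(3062758.92/11) = 527.667
Cutoffs: 650.917 ± 2·527.667 → [-404.4, 1706.3]
Outside: 2308 → excluded.
Retained (n=11): Σ = 5503, mean = 5503/11 = 500.273

500.3 ms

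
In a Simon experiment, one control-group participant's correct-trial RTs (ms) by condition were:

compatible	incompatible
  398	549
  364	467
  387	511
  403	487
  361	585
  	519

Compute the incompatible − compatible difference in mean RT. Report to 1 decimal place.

M(compatible) = 1913/5 = 382.600
M(incompatible) = 3118/6 = 519.667
Difference = 519.667 − 382.600 = 137.067 ms

137.1 ms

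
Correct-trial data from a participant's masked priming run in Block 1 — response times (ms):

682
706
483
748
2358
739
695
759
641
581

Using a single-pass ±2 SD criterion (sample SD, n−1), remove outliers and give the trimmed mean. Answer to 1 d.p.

670.4 ms

n = 10, ΣRT = 8392, M = 839.200
Σ(x−M)² = 2627619.60; s = √(2627619.60/9) = 540.331
Cutoffs: 839.200 ± 2·540.331 → [-241.5, 1919.9]
Outside: 2358 → excluded.
Retained (n=9): Σ = 6034, mean = 6034/9 = 670.444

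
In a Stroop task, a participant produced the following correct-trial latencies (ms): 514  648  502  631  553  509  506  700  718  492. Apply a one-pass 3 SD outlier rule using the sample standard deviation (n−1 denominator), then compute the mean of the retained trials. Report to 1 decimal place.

n = 10, ΣRT = 5773, M = 577.300
Σ(x−M)² = 70026.10; s = √(70026.10/9) = 88.208
Cutoffs: 577.300 ± 3·88.208 → [312.7, 841.9]
No RTs fall outside the cutoffs; all 10 retained. Mean = 5773/10 = 577.300

577.3 ms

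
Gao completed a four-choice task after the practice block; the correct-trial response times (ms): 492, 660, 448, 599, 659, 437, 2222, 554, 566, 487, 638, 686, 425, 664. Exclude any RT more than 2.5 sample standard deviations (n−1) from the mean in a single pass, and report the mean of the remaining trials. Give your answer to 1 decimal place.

n = 14, ΣRT = 9537, M = 681.214
Σ(x−M)² = 2666564.36; s = √(2666564.36/13) = 452.902
Cutoffs: 681.214 ± 2.5·452.902 → [-451.0, 1813.5]
Outside: 2222 → excluded.
Retained (n=13): Σ = 7315, mean = 7315/13 = 562.692

562.7 ms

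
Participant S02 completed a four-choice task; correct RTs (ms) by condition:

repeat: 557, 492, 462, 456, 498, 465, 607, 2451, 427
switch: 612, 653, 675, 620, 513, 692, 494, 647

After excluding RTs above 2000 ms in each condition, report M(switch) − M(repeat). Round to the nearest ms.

118 ms

repeat: exclude 2451
M(repeat) = 3964/8 = 495.500
M(switch) = 4906/8 = 613.250
Difference = 613.250 − 495.500 = 117.750 ms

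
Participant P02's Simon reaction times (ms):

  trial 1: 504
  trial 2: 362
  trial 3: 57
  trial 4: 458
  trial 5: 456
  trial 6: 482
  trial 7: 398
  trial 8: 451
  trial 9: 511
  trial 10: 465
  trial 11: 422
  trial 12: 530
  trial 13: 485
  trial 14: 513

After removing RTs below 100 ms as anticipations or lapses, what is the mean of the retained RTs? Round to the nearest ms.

Excluded: 57
Retained (n=13): Σ = 6037
Mean = 6037/13 = 464.3846

464 ms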